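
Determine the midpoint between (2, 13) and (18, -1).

M = ((x₁ + x₂)/2, (y₁ + y₂)/2)
= ((2 + 18)/2, (13 + -1)/2)
= (20/2, 12/2) = (10, 6)

(10, 6)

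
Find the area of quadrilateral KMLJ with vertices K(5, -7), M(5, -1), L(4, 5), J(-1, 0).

The Shoelace formula works by pairing each vertex with the next (cycling back to the first).
For each pair, compute x_i*y_(i+1) - x_(i+1)*y_i:
  (5*-1 - 5*-7) = 30
  (5*5 - 4*-1) = 29
  (4*0 - -1*5) = 5
  (-1*-7 - 5*0) = 7
Taking half the absolute value of the total: Area = (1/2)(71) = 71/2.

71/2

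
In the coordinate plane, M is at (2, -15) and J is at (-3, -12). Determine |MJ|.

d = sqrt((-3 - 2)^2 + (-12 - -15)^2)
d = sqrt(-5^2 + 3^2)
d = sqrt(25 + 9)
d = sqrt(34)

sqrt(34)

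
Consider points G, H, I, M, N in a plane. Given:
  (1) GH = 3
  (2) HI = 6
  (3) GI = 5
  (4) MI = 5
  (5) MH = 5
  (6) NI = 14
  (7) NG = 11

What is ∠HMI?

Step 1: By the inverse law of cosines on triangle HMI: cos(∠HMI) = (5² + 5² − 6²) / (2·5·5) = 14/50 = 0.28, so ∠HMI = 73.74°.

Therefore, the measure of angle ∠HMI = 73.74°.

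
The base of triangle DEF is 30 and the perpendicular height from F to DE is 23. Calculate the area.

Area = (1/2) * base * height
Area = (1/2) * 30 * 23
Area = 345

345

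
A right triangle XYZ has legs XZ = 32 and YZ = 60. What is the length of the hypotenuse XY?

By the Pythagorean theorem: XY^2 = XZ^2 + YZ^2
XY^2 = 32^2 + 60^2 = 1024 + 3600 = 4624
XY = sqrt(4624) = 68

68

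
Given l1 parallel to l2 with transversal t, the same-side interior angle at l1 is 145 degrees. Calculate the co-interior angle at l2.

Co-interior (same-side interior) angles are between the parallel lines on the same side of the transversal.
Unlike corresponding or alternate interior angles, they are supplementary rather than equal.
So the angle = 180 - 145 = 35 degrees.

35 degrees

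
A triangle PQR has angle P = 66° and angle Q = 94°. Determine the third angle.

Let angle R = x. Then 66 + 94 + x = 180.
x = 180 - 160 = 20 degrees.

20 degrees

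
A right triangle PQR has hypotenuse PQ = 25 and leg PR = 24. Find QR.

QR = sqrt(25^2 - 24^2) = sqrt(49) = 7

7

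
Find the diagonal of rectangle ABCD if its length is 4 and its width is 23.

Using the Pythagorean theorem:
d² = 4² + 23² = 16 + 529 = 545
d = sqrt(545)

sqrt(545)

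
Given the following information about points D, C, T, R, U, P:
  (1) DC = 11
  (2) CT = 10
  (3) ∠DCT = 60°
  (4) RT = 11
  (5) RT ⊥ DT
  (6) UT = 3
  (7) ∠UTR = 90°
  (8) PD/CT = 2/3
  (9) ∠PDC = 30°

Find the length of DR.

Step 1: By the law of cosines on triangle DCT: DT² = 11² + 10² − 2·11·10·cos(60°) = 111, so DT = √111.
Step 2: By the law of cosines on triangle DTR: DR² = √111² + 11² − 2·√111·11·cos(90°) = 232, so DR = 2·√58.

Therefore, the length of DR = 2·√58.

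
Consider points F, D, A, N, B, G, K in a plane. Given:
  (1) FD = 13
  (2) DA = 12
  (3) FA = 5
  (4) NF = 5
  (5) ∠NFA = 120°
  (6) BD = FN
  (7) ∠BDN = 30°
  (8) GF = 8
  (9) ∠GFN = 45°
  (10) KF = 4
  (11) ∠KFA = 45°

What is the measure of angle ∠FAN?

Step 1: By the law of cosines on triangle AFN: AN² = 5² + 5² − 2·5·5·cos(120°) = 75, so AN = 5·√3.
Step 2: By the inverse law of cosines on triangle FAN: cos(∠FAN) = (5² + (5·√3)² − 5²) / (2·5·5·√3) = 75/86.6 = 0.866, so ∠FAN = 30°.

Therefore, the measure of angle ∠FAN = 30°.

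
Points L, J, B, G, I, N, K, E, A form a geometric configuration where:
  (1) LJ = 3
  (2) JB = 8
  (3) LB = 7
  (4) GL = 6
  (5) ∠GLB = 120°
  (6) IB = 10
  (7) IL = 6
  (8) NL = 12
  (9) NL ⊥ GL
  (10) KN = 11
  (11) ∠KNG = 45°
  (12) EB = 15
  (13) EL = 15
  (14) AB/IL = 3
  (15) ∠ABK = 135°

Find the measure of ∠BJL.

Step 1: By the inverse law of cosines on triangle BJL: cos(∠BJL) = (8² + 3² − 7²) / (2·8·3) = 24/48 = 0.5, so ∠BJL = 60°.

Therefore, the measure of angle ∠BJL = 60°.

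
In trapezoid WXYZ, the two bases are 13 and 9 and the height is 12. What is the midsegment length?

midsegment = (13 + 9) / 2 = 22 / 2 = 11

11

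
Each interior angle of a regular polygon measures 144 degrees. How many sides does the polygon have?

The exterior angle is the supplement of the interior angle: 180 - 144 = 36 degrees.
Since the exterior angles of any convex polygon sum to 360 degrees, the number of sides is 360 / 36 = 10.

10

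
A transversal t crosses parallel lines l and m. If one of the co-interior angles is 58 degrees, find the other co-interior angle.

Co-interior (same-side interior) angles are between the parallel lines on the same side of the transversal.
Unlike corresponding or alternate interior angles, they are supplementary rather than equal.
So the angle = 180 - 58 = 122 degrees.

122 degrees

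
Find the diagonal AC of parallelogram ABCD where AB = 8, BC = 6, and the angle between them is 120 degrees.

Law of cosines: d^2 = 8^2 + 6^2 - 2(8)(6)cos(120°) = 148, so d = 2*sqrt(37).

2*sqrt(37)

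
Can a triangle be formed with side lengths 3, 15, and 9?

Check the triangle inequality: 3 + 9 = 12 ≤ 15.
Since the sum of two sides does not exceed the third, no triangle can be formed.

No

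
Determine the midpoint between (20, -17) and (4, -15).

The midpoint is the average of the coordinates:
x: (20 + 4)/2 = 12
y: (-17 + -15)/2 = -16
Midpoint = (12, -16)

(12, -16)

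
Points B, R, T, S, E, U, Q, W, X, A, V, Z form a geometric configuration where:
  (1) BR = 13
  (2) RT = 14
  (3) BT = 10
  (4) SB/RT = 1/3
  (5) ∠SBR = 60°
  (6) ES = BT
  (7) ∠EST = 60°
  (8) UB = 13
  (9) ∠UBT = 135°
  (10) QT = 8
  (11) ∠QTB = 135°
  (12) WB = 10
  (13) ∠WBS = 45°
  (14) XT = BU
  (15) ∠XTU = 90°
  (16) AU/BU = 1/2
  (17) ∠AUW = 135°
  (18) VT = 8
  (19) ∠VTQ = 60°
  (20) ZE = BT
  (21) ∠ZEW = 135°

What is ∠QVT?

Step 1: By the law of cosines on triangle VTQ: VQ² = 8² + 8² − 2·8·8·cos(60°) = 64, so VQ = 8.
Step 2: By the inverse law of cosines on triangle QVT: cos(∠QVT) = (8² + 8² − 8²) / (2·8·8) = 64/128 = 0.5, so ∠QVT = 60°.

Therefore, the measure of angle ∠QVT = 60°.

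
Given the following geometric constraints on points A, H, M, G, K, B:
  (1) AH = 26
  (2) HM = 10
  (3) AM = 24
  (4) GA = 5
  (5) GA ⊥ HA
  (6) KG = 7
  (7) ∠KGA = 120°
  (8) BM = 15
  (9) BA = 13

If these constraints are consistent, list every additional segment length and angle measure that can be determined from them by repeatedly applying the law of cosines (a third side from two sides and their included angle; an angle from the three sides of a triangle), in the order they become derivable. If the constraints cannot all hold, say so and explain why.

The constraints are consistent. Derivable facts, in order:
After 1 step:
- AK = √109
- HG ≈ 26.48
- ∠ABM = 117.82°
- ∠AHM = 67.38°
- ∠AMB = 28.62°
- ∠AMH = 90°
- ∠BAM = 33.56°
- ∠HAM = 22.62°
After 2 steps:
- ∠AGH = 79.11°
- ∠AHG = 10.89°
- ∠AKG = 24.5°
- ∠GAK = 35.5°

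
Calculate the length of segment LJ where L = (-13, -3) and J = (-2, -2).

The horizontal distance is |-2 - -13| = 11 and the vertical distance is |-2 - -3| = 1.
By the Pythagorean theorem, d = sqrt(11^2 + 1^2) = sqrt(122).

sqrt(122)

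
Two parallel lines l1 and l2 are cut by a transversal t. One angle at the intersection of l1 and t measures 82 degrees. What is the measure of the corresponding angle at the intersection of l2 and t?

When a transversal crosses parallel lines, angles in the same position at each intersection are called corresponding angles.
These are always equal, so the answer is 82 degrees.

82 degrees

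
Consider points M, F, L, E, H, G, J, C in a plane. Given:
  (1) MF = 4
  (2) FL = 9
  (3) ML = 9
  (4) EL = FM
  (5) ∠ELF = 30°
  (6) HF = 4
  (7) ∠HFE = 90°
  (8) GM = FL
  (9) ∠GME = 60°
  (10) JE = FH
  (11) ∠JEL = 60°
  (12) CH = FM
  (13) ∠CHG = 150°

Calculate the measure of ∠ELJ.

From the given relations: EL = FM = 4; JE = FH = 4.
Step 1: By the law of cosines on triangle LEJ: LJ² = 4² + 4² − 2·4·4·cos(60°) = 16, so LJ = 4.
Step 2: By the inverse law of cosines on triangle ELJ: cos(∠ELJ) = (4² + 4² − 4²) / (2·4·4) = 16/32 = 0.5, so ∠ELJ = 60°.

Therefore, the measure of angle ∠ELJ = 60°.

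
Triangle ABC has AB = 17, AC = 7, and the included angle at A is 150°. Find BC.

By the law of cosines: BC^2 = AB^2 + AC^2 - 2*AB*AC*cos(A)
BC^2 = 17^2 + 7^2 - 2*17*7*cos(150°)
BC^2 = 289 + 49 - 238*(-sqrt(3)/2)
BC^2 = 119*sqrt(3) + 338
BC = sqrt(119*sqrt(3) + 338)

sqrt(119*sqrt(3) + 338)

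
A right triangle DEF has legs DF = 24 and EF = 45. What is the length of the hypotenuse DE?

DE = sqrt(24^2 + 45^2) = sqrt(2601) = 51

51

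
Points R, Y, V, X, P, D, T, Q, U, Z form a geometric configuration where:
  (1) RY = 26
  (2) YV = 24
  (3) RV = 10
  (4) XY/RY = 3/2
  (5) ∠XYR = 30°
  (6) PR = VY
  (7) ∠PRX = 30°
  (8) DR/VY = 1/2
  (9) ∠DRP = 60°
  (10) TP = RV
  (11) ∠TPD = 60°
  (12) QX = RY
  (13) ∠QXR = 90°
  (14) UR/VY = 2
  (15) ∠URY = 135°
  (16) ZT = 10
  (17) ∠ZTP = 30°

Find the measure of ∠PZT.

From the given relations: TP = RV = 10.
Step 1: By the law of cosines on triangle ZTP: ZP² = 10² + 10² − 2·10·10·cos(30°) = 26.79, so ZP ≈ 5.18.
Step 2: By the inverse law of cosines on triangle PZT: cos(∠PZT) = (5.18² + 10² − 10²) / (2·5.18·10) = 26.79/103.53 = 0.2588, so ∠PZT = 75°.

Therefore, the measure of angle ∠PZT = 75°.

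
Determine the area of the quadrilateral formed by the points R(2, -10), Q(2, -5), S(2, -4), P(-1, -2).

Using the Shoelace formula for a quadrilateral (vertices in order):
Area = (1/2)|sum of (x_i * y_(i+1) - x_(i+1) * y_i)|
Terms: (2*-5 - 2*-10) = 10, (2*-4 - 2*-5) = 2, (2*-2 - -1*-4) = -8, (-1*-10 - 2*-2) = 14
Sum = 18
Area = (1/2)(18) = 9

9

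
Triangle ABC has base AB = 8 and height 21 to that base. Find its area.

A triangle's area is half the area of a rectangle with the same base and height.
Area = (1/2) * 8 * 21 = 84.

84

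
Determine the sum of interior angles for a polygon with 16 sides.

The sum of interior angles of an n-sided polygon is (n - 2) * 180.
For n = 16: (16 - 2) * 180 = 14 * 180 = 2520 degrees.

2520 degrees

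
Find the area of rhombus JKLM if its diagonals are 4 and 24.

The diagonals of a rhombus divide it into four right triangles.
Each triangle has legs 4/ 2 = 2 and 24/2 = 12, so each has area (1/2)*2*12 = 12.
Four such triangles give total area = (d1 * d2) / 2 = 48.

48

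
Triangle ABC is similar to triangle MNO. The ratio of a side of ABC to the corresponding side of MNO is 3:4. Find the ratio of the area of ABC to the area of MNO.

Area scales with the square of linear dimensions. If every length is multiplied by 3/4, then the area is multiplied by (3/4)^2 = 9/16.
The area ratio is 9:16.

9:16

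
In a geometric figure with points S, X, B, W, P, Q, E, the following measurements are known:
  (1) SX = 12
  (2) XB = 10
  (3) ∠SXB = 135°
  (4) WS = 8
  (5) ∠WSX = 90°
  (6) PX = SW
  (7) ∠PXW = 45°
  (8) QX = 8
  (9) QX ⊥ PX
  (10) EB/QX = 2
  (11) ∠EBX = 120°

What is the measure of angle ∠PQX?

From the given relations: PX = SW = 8.
Step 1: By the law of cosines on triangle QXP: QP² = 8² + 8² − 2·8·8·cos(90°) = 128, so QP = 8·√2.
Step 2: By the inverse law of cosines on triangle PQX: cos(∠PQX) = ((8·√2)² + 8² − 8²) / (2·8·√2·8) = 128/181.02 = 0.7071, so ∠PQX = 45°.

Therefore, the measure of angle ∠PQX = 45°.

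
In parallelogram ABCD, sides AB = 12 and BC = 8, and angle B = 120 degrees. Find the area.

The area of a parallelogram equals the product of two adjacent sides times the sine of the included angle.
This is because the height equals 8 * sin(120°) = 4*sqrt(3).
Area = 12 * 4*sqrt(3) = 48*sqrt(3)

48*sqrt(3)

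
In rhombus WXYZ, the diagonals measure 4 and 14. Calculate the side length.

In a rhombus, the diagonals bisect each other perpendicularly, creating four congruent right triangles.
Each triangle has legs 2 (half of 4) and 7 (half of 14).
The hypotenuse of each right triangle is a side of the rhombus:
side = sqrt(2^2 + 7^2) = sqrt(53)

sqrt(53)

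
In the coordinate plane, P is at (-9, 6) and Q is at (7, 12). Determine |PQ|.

The horizontal distance is |7 - -9| = 16 and the vertical distance is |12 - 6| = 6.
By the Pythagorean theorem, d = sqrt(16^2 + 6^2) = sqrt(292) = 2*sqrt(73).

2*sqrt(73)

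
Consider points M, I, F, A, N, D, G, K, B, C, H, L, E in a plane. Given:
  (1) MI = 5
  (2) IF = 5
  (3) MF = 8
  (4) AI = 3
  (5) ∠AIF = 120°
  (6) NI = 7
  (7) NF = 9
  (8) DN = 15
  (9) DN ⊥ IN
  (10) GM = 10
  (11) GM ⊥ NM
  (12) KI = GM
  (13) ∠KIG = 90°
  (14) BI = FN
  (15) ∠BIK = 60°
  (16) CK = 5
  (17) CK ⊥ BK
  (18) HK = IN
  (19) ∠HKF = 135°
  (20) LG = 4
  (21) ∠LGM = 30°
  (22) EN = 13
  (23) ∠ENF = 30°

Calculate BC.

From the given relations: BI = FN = 9; KI = GM = 10.
Step 1: By the law of cosines on triangle BIK: BK² = 9² + 10² − 2·9·10·cos(60°) = 91, so BK = √91.
Step 2: By the law of cosines on triangle BKC: BC² = √91² + 5² − 2·√91·5·cos(90°) = 116, so BC = 2·√29.

Therefore, the length of BC = 2·√29.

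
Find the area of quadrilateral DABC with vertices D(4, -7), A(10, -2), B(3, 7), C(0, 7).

Shoelace: sum of cross terms = 131, Area = (1/2)|131| = 131/2

131/2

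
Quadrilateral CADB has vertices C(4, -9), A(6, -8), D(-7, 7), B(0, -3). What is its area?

Shoelace: sum of cross terms = 41, Area = (1/2)|41| = 41/2

41/2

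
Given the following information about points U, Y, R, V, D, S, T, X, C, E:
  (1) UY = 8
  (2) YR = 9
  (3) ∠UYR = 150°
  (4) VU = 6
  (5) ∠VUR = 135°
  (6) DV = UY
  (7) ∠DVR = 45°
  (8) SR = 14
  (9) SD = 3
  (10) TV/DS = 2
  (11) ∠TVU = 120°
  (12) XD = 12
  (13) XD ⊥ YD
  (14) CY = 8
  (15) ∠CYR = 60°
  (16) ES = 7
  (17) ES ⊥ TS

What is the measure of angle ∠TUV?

From the given relations: TV = 2·DS = 2·3 = 6.
Step 1: By the law of cosines on triangle UVT: UT² = 6² + 6² − 2·6·6·cos(120°) = 108, so UT = 6·√3.
Step 2: By the inverse law of cosines on triangle TUV: cos(∠TUV) = ((6·√3)² + 6² − 6²) / (2·6·√3·6) = 108/124.71 = 0.866, so ∠TUV = 30°.

Therefore, the measure of angle ∠TUV = 30°.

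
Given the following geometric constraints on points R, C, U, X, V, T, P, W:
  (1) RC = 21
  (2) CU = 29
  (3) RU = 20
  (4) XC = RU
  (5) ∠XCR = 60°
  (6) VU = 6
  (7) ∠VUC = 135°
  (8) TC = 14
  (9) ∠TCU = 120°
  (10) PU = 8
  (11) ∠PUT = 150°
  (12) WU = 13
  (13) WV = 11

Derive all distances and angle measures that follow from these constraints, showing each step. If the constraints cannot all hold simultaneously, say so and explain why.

The constraints are consistent.

From the given relations:
  XC = RU = 20

Step 1: From RC = 21, CX = 20, and ∠RCX = 60°, by the law of cosines:
  RX² = RC² + CX² - 2·RC·CX·cos(60°) = 441 + 400 - 420 = 421
  RX ≈ 20.52

Step 2: From CU = 29, UV = 6, and ∠CUV = 135°, by the law of cosines:
  CV² = CU² + UV² - 2·CU·UV·cos(135°) = 841 + 36 + 246.1 = 1123
  CV ≈ 33.51

Step 3: From UC = 29, CT = 14, and ∠UCT = 120°, by the law of cosines:
  UT² = UC² + CT² - 2·UC·CT·cos(120°) = 841 + 196 + 406 = 1443
  UT ≈ 37.99

Step 4: From RC = 21, RU = 20, CU = 29, by the inverse law of cosines:
  cos(∠CRU) = (RC² + RU² - CU²) / (2·RC·RU)
  ∠CRU = 90°

Step 5: From CR = 21, CU = 29, RU = 20, by the inverse law of cosines:
  cos(∠RCU) = (CR² + CU² - RU²) / (2·CR·CU)
  ∠RCU = 43.6°

Step 6: From UC = 29, UR = 20, CR = 21, by the inverse law of cosines:
  cos(∠CUR) = (UC² + UR² - CR²) / (2·UC·UR)
  ∠CUR = 46.4°

Step 7: From UV = 6, UW = 13, VW = 11, by the inverse law of cosines:
  cos(∠VUW) = (UV² + UW² - VW²) / (2·UV·UW)
  ∠VUW = 57.42°

Step 8: From VU = 6, VW = 11, UW = 13, by the inverse law of cosines:
  cos(∠UVW) = (VU² + VW² - UW²) / (2·VU·VW)
  ∠UVW = 95.22°

Step 9: From WU = 13, WV = 11, UV = 6, by the inverse law of cosines:
  cos(∠UWV) = (WU² + WV² - UV²) / (2·WU·WV)
  ∠UWV = 27.36°

Step 10: From TU = 37.99, UP = 8, and ∠TUP = 150°, by the law of cosines:
  TP² = TU² + UP² - 2·TU·UP·cos(150°) = 1443 + 64 + 526.4 = 2033
  TP ≈ 45.09

Step 11: From RC = 21, RX = 20.52, CX = 20, by the inverse law of cosines:
  cos(∠CRX) = (RC² + RX² - CX²) / (2·RC·RX)
  ∠CRX = 57.58°

Step 12: From CU = 29, CV = 33.51, UV = 6, by the inverse law of cosines:
  cos(∠UCV) = (CU² + CV² - UV²) / (2·CU·CV)
  ∠UCV = 7.27°

Step 13: From UC = 29, UT = 37.99, CT = 14, by the inverse law of cosines:
  cos(∠CUT) = (UC² + UT² - CT²) / (2·UC·UT)
  ∠CUT = 18.61°

Step 14: From XC = 20, XR = 20.52, CR = 21, by the inverse law of cosines:
  cos(∠CXR) = (XC² + XR² - CR²) / (2·XC·XR)
  ∠CXR = 62.42°

Step 15: From VC = 33.51, VU = 6, CU = 29, by the inverse law of cosines:
  cos(∠CVU) = (VC² + VU² - CU²) / (2·VC·VU)
  ∠CVU = 37.73°

Step 16: From TC = 14, TU = 37.99, CU = 29, by the inverse law of cosines:
  cos(∠CTU) = (TC² + TU² - CU²) / (2·TC·TU)
  ∠CTU = 41.39°

Step 17: From TP = 45.09, TU = 37.99, PU = 8, by the inverse law of cosines:
  cos(∠PTU) = (TP² + TU² - PU²) / (2·TP·TU)
  ∠PTU = 5.09°

Step 18: From PT = 45.09, PU = 8, TU = 37.99, by the inverse law of cosines:
  cos(∠TPU) = (PT² + PU² - TU²) / (2·PT·PU)
  ∠TPU = 24.91°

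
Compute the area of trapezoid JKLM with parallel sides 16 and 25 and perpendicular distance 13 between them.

Area = (16 + 25) * 13 / 2 = 533 / 2 = 533/2

533/2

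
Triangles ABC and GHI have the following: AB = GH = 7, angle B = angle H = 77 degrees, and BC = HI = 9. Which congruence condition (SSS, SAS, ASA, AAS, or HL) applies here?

The given information matches SAS: Two pairs of corresponding sides and the included angle are equal (Side-Angle-Side).

SAS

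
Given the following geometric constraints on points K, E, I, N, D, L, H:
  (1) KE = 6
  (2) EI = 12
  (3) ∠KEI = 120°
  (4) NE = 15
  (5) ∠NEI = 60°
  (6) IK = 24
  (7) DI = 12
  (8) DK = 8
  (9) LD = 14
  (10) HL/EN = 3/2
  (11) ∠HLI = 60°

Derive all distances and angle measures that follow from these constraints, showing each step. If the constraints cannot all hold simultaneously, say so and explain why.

These constraints are not satisfiable: by the triangle inequality in triangle DIK, (7) DI = 12 and (8) DK = 8 force IK ≤ 12 + 8 = 20, but (6) says IK = 24. No planar figure meets all of them, so nothing further can be derived.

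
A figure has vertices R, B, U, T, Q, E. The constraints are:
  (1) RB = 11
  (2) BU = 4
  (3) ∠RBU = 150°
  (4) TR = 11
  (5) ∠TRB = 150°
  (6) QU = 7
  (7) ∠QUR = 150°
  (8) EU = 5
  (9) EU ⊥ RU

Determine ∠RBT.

Step 1: By the law of cosines on triangle BRT: BT² = 11² + 11² − 2·11·11·cos(150°) = 451.58, so BT ≈ 21.25.
Step 2: By the inverse law of cosines on triangle RBT: cos(∠RBT) = (11² + 21.25² − 11²) / (2·11·21.25) = 451.58/467.51 = 0.9659, so ∠RBT = 15°.

Therefore, the measure of angle ∠RBT = 15°.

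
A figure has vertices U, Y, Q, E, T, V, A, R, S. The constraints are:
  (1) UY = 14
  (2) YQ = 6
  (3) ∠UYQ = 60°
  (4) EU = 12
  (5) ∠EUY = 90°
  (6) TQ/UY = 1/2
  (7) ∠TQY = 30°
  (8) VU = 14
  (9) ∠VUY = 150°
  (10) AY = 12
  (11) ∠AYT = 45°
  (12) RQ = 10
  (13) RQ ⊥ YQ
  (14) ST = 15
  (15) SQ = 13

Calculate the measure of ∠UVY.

Step 1: By the law of cosines on triangle VUY: VY² = 14² + 14² − 2·14·14·cos(150°) = 731.48, so VY ≈ 27.05.
Step 2: By the inverse law of cosines on triangle UVY: cos(∠UVY) = (14² + 27.05² − 14²) / (2·14·27.05) = 731.48/757.29 = 0.9659, so ∠UVY = 15°.

Therefore, the measure of angle ∠UVY = 15°.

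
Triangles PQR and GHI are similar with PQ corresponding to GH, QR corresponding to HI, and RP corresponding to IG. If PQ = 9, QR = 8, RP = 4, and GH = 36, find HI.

Since the triangles are similar, the ratio of corresponding sides is constant.
Scale factor k = GH / PQ = 36 / 9 = 4
HI = k * QR = 4 * 8 = 32

32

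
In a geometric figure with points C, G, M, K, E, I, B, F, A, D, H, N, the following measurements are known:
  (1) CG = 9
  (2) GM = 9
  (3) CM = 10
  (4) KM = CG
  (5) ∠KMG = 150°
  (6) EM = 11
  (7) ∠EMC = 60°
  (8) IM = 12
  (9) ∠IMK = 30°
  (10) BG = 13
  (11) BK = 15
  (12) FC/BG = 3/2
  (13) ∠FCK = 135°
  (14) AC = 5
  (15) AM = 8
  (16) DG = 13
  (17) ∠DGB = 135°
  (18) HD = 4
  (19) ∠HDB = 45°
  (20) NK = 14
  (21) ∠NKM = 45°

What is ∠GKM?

From the given relations: KM = CG = 9.
Step 1: By the law of cosines on triangle KMG: KG² = 9² + 9² − 2·9·9·cos(150°) = 302.3, so KG ≈ 17.39.
Step 2: By the inverse law of cosines on triangle GKM: cos(∠GKM) = (17.39² + 9² − 9²) / (2·17.39·9) = 302.3/312.96 = 0.9659, so ∠GKM = 15°.

Therefore, the measure of angle ∠GKM = 15°.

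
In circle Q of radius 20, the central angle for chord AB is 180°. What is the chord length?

Drop a perpendicular from the center to the chord, bisecting both the chord and the central angle.
Each half-chord = r sin(θ/2) = 20 sin(90°).
The full chord = 2 × 20 × sin(90°) = 40.

40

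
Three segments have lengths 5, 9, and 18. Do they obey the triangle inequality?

Check the triangle inequality: 5 + 9 = 14 ≤ 18.
Since the sum of two sides does not exceed the third, no triangle can be formed.

No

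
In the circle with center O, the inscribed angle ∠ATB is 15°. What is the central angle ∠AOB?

By the inscribed angle theorem, the central angle is twice the inscribed angle.
Central angle = 2 × 15° = 30°

30°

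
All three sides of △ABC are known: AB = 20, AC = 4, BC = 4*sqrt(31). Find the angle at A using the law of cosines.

When all three sides of a triangle are known, the law of cosines can be rearranged to find any angle.
cos(C) = (a² + b² - c²) / (2ab) gives cos(A) = -1/2.
Taking the inverse cosine: A = 120°.

120°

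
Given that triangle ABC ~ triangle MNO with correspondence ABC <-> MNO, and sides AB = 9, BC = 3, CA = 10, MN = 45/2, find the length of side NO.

Since the triangles are similar, the ratio of corresponding sides is constant.
Scale factor k = MN / AB = 45/2 / 9 = 5/2
NO = k * BC = 5/2 * 3 = 15/2

15/2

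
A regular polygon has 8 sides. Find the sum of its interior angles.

The sum of interior angles of an n-sided polygon is (n - 2) * 180.
For n = 8: (8 - 2) * 180 = 6 * 180 = 1080 degrees.

1080 degrees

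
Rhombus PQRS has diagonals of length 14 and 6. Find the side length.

Half-diagonals are 7 and 3. side = sqrt(7^2 + 3^2) = sqrt(58)

sqrt(58)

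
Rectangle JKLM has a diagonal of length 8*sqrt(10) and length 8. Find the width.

Using the Pythagorean theorem: d^2 = a^2 + b^2
b^2 = d^2 - a^2
b^2 = 640 - 64
b^2 = 576
b = sqrt(576) = 24

24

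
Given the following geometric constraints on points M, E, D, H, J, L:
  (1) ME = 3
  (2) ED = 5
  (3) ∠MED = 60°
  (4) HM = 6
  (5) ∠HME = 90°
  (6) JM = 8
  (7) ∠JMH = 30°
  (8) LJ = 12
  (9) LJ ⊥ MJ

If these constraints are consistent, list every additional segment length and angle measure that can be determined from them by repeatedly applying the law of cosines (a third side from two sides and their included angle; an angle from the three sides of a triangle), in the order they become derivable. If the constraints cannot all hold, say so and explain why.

The constraints are consistent. Derivable facts, in order:
After 1 step:
- EH = 3·√5
- HJ ≈ 4.11
- MD = √19
- ML = 4·√13
After 2 steps:
- ∠DME = 83.41°
- ∠EDM = 36.59°
- ∠EHM = 26.57°
- ∠HEM = 63.43°
- ∠HJM = 46.94°
- ∠JHM = 103.06°
- ∠JLM = 33.69°
- ∠JML = 56.31°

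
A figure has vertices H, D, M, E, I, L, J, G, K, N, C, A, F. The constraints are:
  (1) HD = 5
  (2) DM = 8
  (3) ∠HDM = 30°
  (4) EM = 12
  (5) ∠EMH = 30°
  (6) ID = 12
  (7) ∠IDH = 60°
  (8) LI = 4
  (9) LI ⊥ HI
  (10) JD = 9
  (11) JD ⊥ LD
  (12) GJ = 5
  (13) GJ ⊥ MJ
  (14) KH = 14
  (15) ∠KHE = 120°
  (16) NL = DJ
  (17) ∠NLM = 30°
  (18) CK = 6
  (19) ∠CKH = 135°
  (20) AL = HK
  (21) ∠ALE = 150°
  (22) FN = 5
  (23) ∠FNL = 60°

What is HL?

Step 1: By the law of cosines on triangle HDI: HI² = 5² + 12² − 2·5·12·cos(60°) = 109, so HI = √109.
Step 2: By the law of cosines on triangle HIL: HL² = √109² + 4² − 2·√109·4·cos(90°) = 125, so HL = 5·√5.

Therefore, the length of HL = 5·√5.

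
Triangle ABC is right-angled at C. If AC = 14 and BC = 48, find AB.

By the Pythagorean theorem: AB^2 = AC^2 + BC^2
AB^2 = 14^2 + 48^2 = 196 + 2304 = 2500
AB = sqrt(2500) = 50

50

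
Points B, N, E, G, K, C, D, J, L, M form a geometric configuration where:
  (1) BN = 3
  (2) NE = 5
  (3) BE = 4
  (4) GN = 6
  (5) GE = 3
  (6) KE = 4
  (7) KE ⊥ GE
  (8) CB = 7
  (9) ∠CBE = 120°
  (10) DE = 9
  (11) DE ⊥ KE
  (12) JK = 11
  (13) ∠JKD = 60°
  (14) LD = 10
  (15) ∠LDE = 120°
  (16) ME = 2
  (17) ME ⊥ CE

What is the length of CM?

Step 1: By the law of cosines on triangle EBC: EC² = 4² + 7² − 2·4·7·cos(120°) = 93, so EC = √93.
Step 2: By the law of cosines on triangle CEM: CM² = √93² + 2² − 2·√93·2·cos(90°) = 97, so CM = √97.

Therefore, the length of CM = √97.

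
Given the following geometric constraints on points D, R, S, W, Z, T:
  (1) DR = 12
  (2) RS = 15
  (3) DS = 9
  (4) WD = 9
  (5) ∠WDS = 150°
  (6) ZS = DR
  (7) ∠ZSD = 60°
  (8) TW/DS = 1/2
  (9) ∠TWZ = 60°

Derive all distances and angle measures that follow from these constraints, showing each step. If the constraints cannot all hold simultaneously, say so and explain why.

The constraints are consistent.

From the given relations:
  ZS = DR = 12
  TW = 1/2·DS = 1/2·9 ≈ 4.5

Step 1: From DS = 9, SZ = 12, and ∠DSZ = 60°, by the law of cosines:
  DZ² = DS² + SZ² - 2·DS·SZ·cos(60°) = 81 + 144 - 108 = 117
  DZ = 3·√13

Step 2: From SD = 9, DW = 9, and ∠SDW = 150°, by the law of cosines:
  SW² = SD² + DW² - 2·SD·DW·cos(150°) = 81 + 81 + 140.3 = 302.3
  SW ≈ 17.39

Step 3: From DR = 12, DS = 9, RS = 15, by the inverse law of cosines:
  cos(∠RDS) = (DR² + DS² - RS²) / (2·DR·DS)
  ∠RDS = 90°

Step 4: From RD = 12, RS = 15, DS = 9, by the inverse law of cosines:
  cos(∠DRS) = (RD² + RS² - DS²) / (2·RD·RS)
  ∠DRS = 36.87°

Step 5: From SD = 9, SR = 15, DR = 12, by the inverse law of cosines:
  cos(∠DSR) = (SD² + SR² - DR²) / (2·SD·SR)
  ∠DSR = 53.13°

Step 6: From DS = 9, DZ = 3·√13, SZ = 12, by the inverse law of cosines:
  cos(∠SDZ) = (DS² + DZ² - SZ²) / (2·DS·DZ)
  ∠SDZ = 73.9°

Step 7: From SD = 9, SW = 17.39, DW = 9, by the inverse law of cosines:
  cos(∠DSW) = (SD² + SW² - DW²) / (2·SD·SW)
  ∠DSW = 15°

Step 8: From WD = 9, WS = 17.39, DS = 9, by the inverse law of cosines:
  cos(∠DWS) = (WD² + WS² - DS²) / (2·WD·WS)
  ∠DWS = 15°

Step 9: From ZD = 3·√13, ZS = 12, DS = 9, by the inverse law of cosines:
  cos(∠DZS) = (ZD² + ZS² - DS²) / (2·ZD·ZS)
  ∠DZS = 46.1°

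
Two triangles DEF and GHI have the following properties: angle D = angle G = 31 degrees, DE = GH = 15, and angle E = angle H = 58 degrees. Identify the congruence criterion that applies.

The given information matches ASA: Two pairs of corresponding angles and the included side are equal (Angle-Side-Angle).

ASA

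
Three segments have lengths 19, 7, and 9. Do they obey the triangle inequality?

Check the triangle inequality: 7 + 9 = 16 ≤ 19.
Since the sum of two sides does not exceed the third, no triangle can be formed.

No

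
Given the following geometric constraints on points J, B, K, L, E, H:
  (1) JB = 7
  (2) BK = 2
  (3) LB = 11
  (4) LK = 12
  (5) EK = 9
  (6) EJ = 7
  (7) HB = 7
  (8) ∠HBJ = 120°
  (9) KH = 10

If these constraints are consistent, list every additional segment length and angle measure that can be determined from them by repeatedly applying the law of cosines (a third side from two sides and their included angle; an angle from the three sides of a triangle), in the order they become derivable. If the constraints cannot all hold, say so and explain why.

These constraints are not satisfiable: by the triangle inequality in triangle BKH, (2) BK = 2 and (7) HB = 7 force KH ≤ 2 + 7 = 9, but (9) says KH = 10. No planar figure meets all of them, so nothing further can be derived.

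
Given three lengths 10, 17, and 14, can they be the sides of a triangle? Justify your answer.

Yes.
The triangle inequality requires that the sum of any two sides exceeds the third.
Here 10 + 14 = 24 > 17, so the condition is met.

Yes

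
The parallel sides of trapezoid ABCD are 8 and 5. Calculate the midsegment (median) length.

midsegment = (8 + 5) / 2 = 13 / 2 = 13/2

13/2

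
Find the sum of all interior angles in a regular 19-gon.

The sum of interior angles of an n-sided polygon is (n - 2) * 180.
For n = 19: (19 - 2) * 180 = 17 * 180 = 3060 degrees.

3060 degrees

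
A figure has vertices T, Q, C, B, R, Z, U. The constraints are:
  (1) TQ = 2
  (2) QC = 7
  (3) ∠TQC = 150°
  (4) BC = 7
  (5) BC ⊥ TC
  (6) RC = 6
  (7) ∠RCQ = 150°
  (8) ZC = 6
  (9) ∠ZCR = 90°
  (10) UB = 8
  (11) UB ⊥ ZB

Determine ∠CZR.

Step 1: By the law of cosines on triangle ZCR: ZR² = 6² + 6² − 2·6·6·cos(90°) = 72, so ZR = 6·√2.
Step 2: By the inverse law of cosines on triangle CZR: cos(∠CZR) = (6² + (6·√2)² − 6²) / (2·6·6·√2) = 72/101.82 = 0.7071, so ∠CZR = 45°.

Therefore, the measure of angle ∠CZR = 45°.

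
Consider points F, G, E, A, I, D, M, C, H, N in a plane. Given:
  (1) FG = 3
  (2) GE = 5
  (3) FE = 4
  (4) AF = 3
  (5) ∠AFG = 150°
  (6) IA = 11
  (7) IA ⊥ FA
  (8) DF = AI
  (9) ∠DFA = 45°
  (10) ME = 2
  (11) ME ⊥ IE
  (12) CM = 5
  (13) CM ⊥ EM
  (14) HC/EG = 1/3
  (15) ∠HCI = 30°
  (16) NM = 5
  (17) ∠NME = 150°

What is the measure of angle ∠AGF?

Step 1: By the law of cosines on triangle GFA: GA² = 3² + 3² − 2·3·3·cos(150°) = 33.59, so GA ≈ 5.8.
Step 2: By the inverse law of cosines on triangle AGF: cos(∠AGF) = (5.8² + 3² − 3²) / (2·5.8·3) = 33.59/34.77 = 0.9659, so ∠AGF = 15°.

Therefore, the measure of angle ∠AGF = 15°.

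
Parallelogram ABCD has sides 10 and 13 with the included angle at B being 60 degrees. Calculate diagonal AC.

The diagonal of a parallelogram can be found by treating two adjacent sides and the diagonal as a triangle.
Applying the law of cosines with sides 10, 13 and included angle 60°:
d^2 = 100 + 169 - 260*cos(60°) = 139
d = sqrt(139)

sqrt(139)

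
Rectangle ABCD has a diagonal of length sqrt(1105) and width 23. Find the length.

The diagonal of a rectangle forms a right triangle with the two sides.
Rearranging the Pythagorean theorem: missing side = sqrt(d^2 - known^2).
= sqrt(1105 - 529) = sqrt(576) = 24.

24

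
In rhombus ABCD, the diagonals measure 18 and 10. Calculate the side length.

In a rhombus, the diagonals bisect each other perpendicularly, creating four congruent right triangles.
Each triangle has legs 9 (half of 18) and 5 (half of 10).
The hypotenuse of each right triangle is a side of the rhombus:
side = sqrt(9^2 + 5^2) = sqrt(106)

sqrt(106)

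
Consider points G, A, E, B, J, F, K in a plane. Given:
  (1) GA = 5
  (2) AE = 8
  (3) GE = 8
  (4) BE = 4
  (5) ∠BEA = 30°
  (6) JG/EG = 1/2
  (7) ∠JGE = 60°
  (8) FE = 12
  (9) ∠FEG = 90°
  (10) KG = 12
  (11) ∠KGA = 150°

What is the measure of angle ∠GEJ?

From the given relations: JG = 1/2·EG = 1/2·8 = 4.
Step 1: By the law of cosines on triangle EGJ: EJ² = 8² + 4² − 2·8·4·cos(60°) = 48, so EJ = 4·√3.
Step 2: By the inverse law of cosines on triangle GEJ: cos(∠GEJ) = (8² + (4·√3)² − 4²) / (2·8·4·√3) = 96/110.85 = 0.866, so ∠GEJ = 30°.

Therefore, the measure of angle ∠GEJ = 30°.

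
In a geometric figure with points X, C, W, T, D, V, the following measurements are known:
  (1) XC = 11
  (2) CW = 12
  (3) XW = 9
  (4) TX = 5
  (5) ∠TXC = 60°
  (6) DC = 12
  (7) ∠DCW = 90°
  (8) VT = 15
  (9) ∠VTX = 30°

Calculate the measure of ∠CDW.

Step 1: By the law of cosines on triangle DCW: DW² = 12² + 12² − 2·12·12·cos(90°) = 288, so DW = 12·√2.
Step 2: By the inverse law of cosines on triangle CDW: cos(∠CDW) = (12² + (12·√2)² − 12²) / (2·12·12·√2) = 288/407.29 = 0.7071, so ∠CDW = 45°.

Therefore, the measure of angle ∠CDW = 45°.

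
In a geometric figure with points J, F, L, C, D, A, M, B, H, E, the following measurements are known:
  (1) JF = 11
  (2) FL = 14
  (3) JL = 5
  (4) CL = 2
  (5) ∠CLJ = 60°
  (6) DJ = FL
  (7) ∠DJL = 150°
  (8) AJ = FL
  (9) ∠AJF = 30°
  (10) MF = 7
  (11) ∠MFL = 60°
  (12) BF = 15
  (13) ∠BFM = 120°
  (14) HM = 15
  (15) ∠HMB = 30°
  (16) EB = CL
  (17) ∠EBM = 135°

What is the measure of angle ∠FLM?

Step 1: By the law of cosines on triangle LFM: LM² = 14² + 7² − 2·14·7·cos(60°) = 147, so LM = 7·√3.
Step 2: By the inverse law of cosines on triangle FLM: cos(∠FLM) = (14² + (7·√3)² − 7²) / (2·14·7·√3) = 294/339.48 = 0.866, so ∠FLM = 30°.

Therefore, the measure of angle ∠FLM = 30°.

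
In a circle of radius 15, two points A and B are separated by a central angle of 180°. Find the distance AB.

Chord = 2(15) sin(90°) = 30

30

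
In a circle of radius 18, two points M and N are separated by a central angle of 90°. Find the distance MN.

Chord length = 2r sin(θ/2)
= 2 × 18 × sin(90°/2)
= 2 × 18 × sin(45°)
= 18*sqrt(2)

18*sqrt(2)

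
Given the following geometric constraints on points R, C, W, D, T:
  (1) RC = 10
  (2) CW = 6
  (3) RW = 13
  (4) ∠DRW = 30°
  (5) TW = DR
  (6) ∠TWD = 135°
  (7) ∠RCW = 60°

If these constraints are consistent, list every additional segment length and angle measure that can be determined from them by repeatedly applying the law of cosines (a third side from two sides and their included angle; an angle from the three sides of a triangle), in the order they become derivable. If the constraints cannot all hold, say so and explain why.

These constraints are not satisfiable: (1), (2) and (3) fix all three sides of triangle RCW, so by the law of cosines cos(∠RCW) = (10² + 6² − 13²) / (2·10·6) = -0.2750, i.e. ∠RCW ≈ 105.96°, which contradicts (7) ∠RCW = 60°. No planar figure meets all of them, so nothing further can be derived.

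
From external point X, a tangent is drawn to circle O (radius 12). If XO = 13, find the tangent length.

The tangent, radius, and line from the external point to the center form a right triangle.
The right angle is where the tangent meets the radius.
By the Pythagorean theorem: tangent² + 12² = 13²
tangent² = 169 - 144 = 25
tangent = 5

5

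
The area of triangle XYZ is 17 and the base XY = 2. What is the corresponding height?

Area = (1/2) * base * height
height = 2 * Area / base
height = 2 * 17 / 2
height = 34 / 2
height = 17

17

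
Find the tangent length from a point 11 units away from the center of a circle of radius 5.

tangent = √(d² - r²) = √(11² - 5²) = √(121 - 25) = √96 = 4*sqrt(6)

4*sqrt(6)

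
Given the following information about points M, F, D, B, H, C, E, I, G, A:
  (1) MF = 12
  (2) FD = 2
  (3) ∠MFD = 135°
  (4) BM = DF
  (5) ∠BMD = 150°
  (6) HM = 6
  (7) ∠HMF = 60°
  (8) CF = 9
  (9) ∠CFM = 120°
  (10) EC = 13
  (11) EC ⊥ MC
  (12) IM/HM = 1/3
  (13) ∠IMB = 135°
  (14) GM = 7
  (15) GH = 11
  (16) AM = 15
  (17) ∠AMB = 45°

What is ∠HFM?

Step 1: By the law of cosines on triangle FMH: FH² = 12² + 6² − 2·12·6·cos(60°) = 108, so FH = 6·√3.
Step 2: By the inverse law of cosines on triangle HFM: cos(∠HFM) = ((6·√3)² + 12² − 6²) / (2·6·√3·12) = 216/249.42 = 0.866, so ∠HFM = 30°.

Therefore, the measure of angle ∠HFM = 30°.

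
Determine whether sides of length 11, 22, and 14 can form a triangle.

For three segments to close into a triangle, no single side can be as long as the other two combined.
The longest side is 22, and 11 + 14 = 25 > 22.
A triangle can be formed.

Yes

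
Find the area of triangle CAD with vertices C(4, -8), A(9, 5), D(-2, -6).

The Shoelace formula computes the area from vertex coordinates by summing cross products.
For vertices (4,-8), (9,5), (-2,-6):
Signed sum = 4*5 - 9*-8 + 9*-6 - -2*5 + -2*-8 - 4*-6
= 92 + -44 + 40 = 88
Area = (1/2)|88| = 44.

44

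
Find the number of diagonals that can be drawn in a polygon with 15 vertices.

Each of the 15 vertices connects to 12 non-adjacent vertices via diagonals.
Total connections = 15 × 12 = 180, but each diagonal is counted twice.
Number of diagonals = 180 / 2 = 90.

90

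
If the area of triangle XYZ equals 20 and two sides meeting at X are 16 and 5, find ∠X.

sin(C) = 2 * 20 / (16 * 5) = 1/2, so C = arcsin(1/2) = 30°.
Since sin(180° - C) = sin(C), the obtuse angle 150° gives the same area, so C = 30° or C = 150°.

30° or 150°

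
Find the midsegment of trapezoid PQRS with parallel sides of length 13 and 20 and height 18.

midsegment = (13 + 20) / 2 = 33 / 2 = 33/2

33/2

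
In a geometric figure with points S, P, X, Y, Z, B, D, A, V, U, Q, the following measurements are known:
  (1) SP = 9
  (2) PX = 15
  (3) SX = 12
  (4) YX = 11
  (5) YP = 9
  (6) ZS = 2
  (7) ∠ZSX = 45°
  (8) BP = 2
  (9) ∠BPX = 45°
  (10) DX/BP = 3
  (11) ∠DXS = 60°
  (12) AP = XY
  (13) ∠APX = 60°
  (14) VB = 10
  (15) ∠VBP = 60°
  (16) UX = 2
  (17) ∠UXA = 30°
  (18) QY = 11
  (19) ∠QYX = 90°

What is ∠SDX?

From the given relations: DX = 3·BP = 3·2 = 6.
Step 1: By the law of cosines on triangle DXS: DS² = 6² + 12² − 2·6·12·cos(60°) = 108, so DS = 6·√3.
Step 2: By the inverse law of cosines on triangle SDX: cos(∠SDX) = ((6·√3)² + 6² − 12²) / (2·6·√3·6) = 0/124.71 = 0, so ∠SDX = 90°.

Therefore, the measure of angle ∠SDX = 90°.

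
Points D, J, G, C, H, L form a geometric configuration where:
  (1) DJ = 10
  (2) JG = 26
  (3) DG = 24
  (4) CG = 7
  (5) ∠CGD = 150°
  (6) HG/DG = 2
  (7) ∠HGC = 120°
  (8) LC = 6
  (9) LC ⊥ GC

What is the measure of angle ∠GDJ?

Step 1: By the inverse law of cosines on triangle GDJ: cos(∠GDJ) = (24² + 10² − 26²) / (2·24·10) = 0/480 = 0, so ∠GDJ = 90°.

Therefore, the measure of angle ∠GDJ = 90°.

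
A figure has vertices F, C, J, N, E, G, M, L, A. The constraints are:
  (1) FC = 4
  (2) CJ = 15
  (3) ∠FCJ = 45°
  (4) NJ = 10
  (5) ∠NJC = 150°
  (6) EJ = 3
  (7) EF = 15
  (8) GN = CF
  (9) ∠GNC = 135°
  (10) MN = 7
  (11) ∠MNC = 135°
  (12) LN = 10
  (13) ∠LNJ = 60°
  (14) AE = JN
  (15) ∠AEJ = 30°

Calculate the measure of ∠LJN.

Step 1: By the law of cosines on triangle JNL: JL² = 10² + 10² − 2·10·10·cos(60°) = 100, so JL = 10.
Step 2: By the inverse law of cosines on triangle LJN: cos(∠LJN) = (10² + 10² − 10²) / (2·10·10) = 100/200 = 0.5, so ∠LJN = 60°.

Therefore, the measure of angle ∠LJN = 60°.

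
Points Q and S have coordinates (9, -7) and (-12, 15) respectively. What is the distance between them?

d = sqrt((-21)^2 + (22)^2) = sqrt(925) = 5*sqrt(37)

5*sqrt(37)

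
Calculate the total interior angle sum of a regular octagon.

The sum of interior angles of an n-sided polygon is (n - 2) * 180.
For n = 8: (8 - 2) * 180 = 6 * 180 = 1080 degrees.

1080 degrees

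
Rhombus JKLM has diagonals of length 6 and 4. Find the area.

Area of a rhombus = (d1 * d2) / 2
Area = (6 * 4) / 2
Area = 24 / 2
Area = 12

12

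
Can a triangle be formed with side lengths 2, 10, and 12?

No.
The triangle inequality is violated: 2 + 10 = 12 ≤ 12.
These lengths cannot form a triangle.

No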